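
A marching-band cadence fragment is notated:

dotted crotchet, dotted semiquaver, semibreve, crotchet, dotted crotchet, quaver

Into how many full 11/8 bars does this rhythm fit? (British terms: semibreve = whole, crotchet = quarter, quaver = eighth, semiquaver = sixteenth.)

1

One bar of 11/8 = 44 thirty-second notes.
Each duration in thirty-second notes: dotted crotchet = 12; dotted semiquaver = 3; semibreve = 32; crotchet = 8; dotted crotchet = 12; quaver = 4.
Sum: 12 + 3 + 32 + 8 + 12 + 4 = 71.
71 ÷ 44 = 1 complete bar with 27 left over.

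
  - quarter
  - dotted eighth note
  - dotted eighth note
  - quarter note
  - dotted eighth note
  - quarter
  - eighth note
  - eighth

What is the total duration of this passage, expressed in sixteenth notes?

In sixteenth notes: quarter = 4; dotted eighth note = 3; dotted eighth note = 3; quarter note = 4; dotted eighth note = 3; quarter = 4; eighth note = 2; eighth = 2.
Altogether 4 + 3 + 3 + 4 + 3 + 4 + 2 + 2 = 25 sixteenth notes.

25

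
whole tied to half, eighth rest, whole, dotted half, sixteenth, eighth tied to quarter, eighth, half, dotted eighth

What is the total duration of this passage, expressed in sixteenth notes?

Convert each value to sixteenth notes: whole tied to half (whole + half) = 24; eighth rest = 2; whole = 16; dotted half = 12; sixteenth = 1; eighth tied to quarter (eighth + quarter) = 6; eighth = 2; half = 8; dotted eighth = 3.
Adding: 24 + 2 + 16 + 12 + 1 + 6 + 2 + 8 + 3 = 74 sixteenth notes.

74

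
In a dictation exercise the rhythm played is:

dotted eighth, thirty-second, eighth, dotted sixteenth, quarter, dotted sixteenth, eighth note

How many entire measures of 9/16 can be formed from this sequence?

One bar of 9/16 = 18 thirty-second notes.
Convert each value to thirty-second notes: dotted eighth = 6; thirty-second = 1; eighth = 4; dotted sixteenth = 3; quarter = 8; dotted sixteenth = 3; eighth note = 4.
Adding: 6 + 1 + 4 + 3 + 8 + 3 + 4 = 29.
29 ÷ 18 = 1 complete bar with 11 left over.

1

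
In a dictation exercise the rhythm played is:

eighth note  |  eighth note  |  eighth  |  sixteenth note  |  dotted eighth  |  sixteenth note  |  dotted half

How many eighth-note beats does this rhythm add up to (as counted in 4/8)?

One eighth-note beat = 2 sixteenth notes.
In sixteenth notes: eighth note = 2; eighth note = 2; eighth = 2; sixteenth note = 1; dotted eighth = 3; sixteenth note = 1; dotted half = 12.
Altogether 2 + 2 + 2 + 1 + 3 + 1 + 12 = 23.
23 ÷ 2 = 11.5 beats.

11.5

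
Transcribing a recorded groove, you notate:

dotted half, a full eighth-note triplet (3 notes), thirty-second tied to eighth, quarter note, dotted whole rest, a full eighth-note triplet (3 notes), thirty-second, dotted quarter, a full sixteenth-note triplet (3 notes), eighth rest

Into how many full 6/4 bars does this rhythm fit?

2

One bar of 6/4 = 48 thirty-second notes.
Each duration in thirty-second notes: dotted half = 24; a full eighth-note triplet (3 notes) (three triplet eighths span one quarter) = 8; thirty-second tied to eighth (thirty-second + eighth) = 5; quarter note = 8; dotted whole rest = 48; a full eighth-note triplet (3 notes) (three triplet eighths span one quarter) = 8; thirty-second = 1; dotted quarter = 12; a full sixteenth-note triplet (3 notes) (three triplet sixteenths span one eighth) = 4; eighth rest = 4.
Total: 24 + 8 + 5 + 8 + 48 + 8 + 1 + 12 + 4 + 4 = 122.
122 ÷ 48 = 2 complete bars with 26 left over.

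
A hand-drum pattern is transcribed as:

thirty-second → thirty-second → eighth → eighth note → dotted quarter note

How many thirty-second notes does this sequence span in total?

In thirty-second notes: thirty-second = 1; thirty-second = 1; eighth = 4; eighth note = 4; dotted quarter note = 12.
Total: 1 + 1 + 4 + 4 + 12 = 22 thirty-second notes.

22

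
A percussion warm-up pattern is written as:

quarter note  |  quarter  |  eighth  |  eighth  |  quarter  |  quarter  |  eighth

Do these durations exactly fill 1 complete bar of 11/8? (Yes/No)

One bar of 11/8 = 11 eighth notes.
Working in eighth notes: quarter note = 2; quarter = 2; eighth = 1; eighth = 1; quarter = 2; quarter = 2; eighth = 1.
Total: 2 + 2 + 1 + 1 + 2 + 2 + 1 = 11.
11 equals 11, so the answer is Yes.

Yes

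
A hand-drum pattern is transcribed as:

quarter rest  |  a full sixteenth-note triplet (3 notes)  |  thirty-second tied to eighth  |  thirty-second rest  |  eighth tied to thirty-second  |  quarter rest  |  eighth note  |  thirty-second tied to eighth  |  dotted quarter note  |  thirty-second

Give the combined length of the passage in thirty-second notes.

53

Working in thirty-second notes: quarter rest = 8; a full sixteenth-note triplet (3 notes) (three triplet sixteenths span one eighth) = 4; thirty-second tied to eighth (thirty-second + eighth) = 5; thirty-second rest = 1; eighth tied to thirty-second (eighth + thirty-second) = 5; quarter rest = 8; eighth note = 4; thirty-second tied to eighth (thirty-second + eighth) = 5; dotted quarter note = 12; thirty-second = 1.
Adding: 8 + 4 + 5 + 1 + 5 + 8 + 4 + 5 + 12 + 1 = 53 thirty-second notes.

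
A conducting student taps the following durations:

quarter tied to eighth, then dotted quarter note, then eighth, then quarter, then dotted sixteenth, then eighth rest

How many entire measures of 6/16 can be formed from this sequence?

One bar of 6/16 = 12 thirty-second notes.
Convert each value to thirty-second notes: quarter tied to eighth (quarter + eighth) = 12; dotted quarter note = 12; eighth = 4; quarter = 8; dotted sixteenth = 3; eighth rest = 4.
Sum: 12 + 12 + 4 + 8 + 3 + 4 = 43.
43 ÷ 12 = 3 complete bars with 7 left over.

3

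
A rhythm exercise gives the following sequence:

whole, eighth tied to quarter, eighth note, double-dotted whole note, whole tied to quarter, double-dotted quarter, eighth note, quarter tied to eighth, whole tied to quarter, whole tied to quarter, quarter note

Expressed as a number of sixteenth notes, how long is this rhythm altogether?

Express everything in sixteenth notes: whole = 16; eighth tied to quarter (eighth + quarter) = 6; eighth note = 2; double-dotted whole note = 28; whole tied to quarter (whole + quarter) = 20; double-dotted quarter = 7; eighth note = 2; quarter tied to eighth (quarter + eighth) = 6; whole tied to quarter (whole + quarter) = 20; whole tied to quarter (whole + quarter) = 20; quarter note = 4.
Adding: 16 + 6 + 2 + 28 + 20 + 7 + 2 + 6 + 20 + 20 + 4 = 131 sixteenth notes.

131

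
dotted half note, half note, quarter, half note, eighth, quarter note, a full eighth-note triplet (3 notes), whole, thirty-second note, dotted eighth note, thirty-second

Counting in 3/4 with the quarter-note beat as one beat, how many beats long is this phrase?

15.5

One quarter-note beat = 8 thirty-second notes.
Express everything in thirty-second notes: dotted half note = 24; half note = 16; quarter = 8; half note = 16; eighth = 4; quarter note = 8; a full eighth-note triplet (3 notes) (three triplet eighths span one quarter) = 8; whole = 32; thirty-second note = 1; dotted eighth note = 6; thirty-second = 1.
Adding: 24 + 16 + 8 + 16 + 4 + 8 + 8 + 32 + 1 + 6 + 1 = 124.
124 ÷ 8 = 15.5 beats.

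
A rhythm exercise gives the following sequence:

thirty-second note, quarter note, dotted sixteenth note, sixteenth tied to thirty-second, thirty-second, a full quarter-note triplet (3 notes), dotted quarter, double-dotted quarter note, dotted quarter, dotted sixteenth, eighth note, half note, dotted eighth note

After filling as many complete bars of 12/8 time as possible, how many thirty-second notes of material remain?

3

One bar of 12/8 = 48 thirty-second notes.
In thirty-second notes: thirty-second note = 1; quarter note = 8; dotted sixteenth note = 3; sixteenth tied to thirty-second (sixteenth + thirty-second) = 3; thirty-second = 1; a full quarter-note triplet (3 notes) (three triplet quarters span one half) = 16; dotted quarter = 12; double-dotted quarter note = 14; dotted quarter = 12; dotted sixteenth = 3; eighth note = 4; half note = 16; dotted eighth note = 6.
Adding: 1 + 8 + 3 + 3 + 1 + 16 + 12 + 14 + 12 + 3 + 4 + 16 + 6 = 99.
99 ÷ 48 = 2 complete bars with 3 thirty-second notes remaining.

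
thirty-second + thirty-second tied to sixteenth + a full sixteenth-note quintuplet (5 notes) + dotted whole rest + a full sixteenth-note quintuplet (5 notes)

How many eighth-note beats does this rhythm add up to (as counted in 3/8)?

17

One eighth-note beat = 4 thirty-second notes.
Convert each value to thirty-second notes: thirty-second = 1; thirty-second tied to sixteenth (thirty-second + sixteenth) = 3; a full sixteenth-note quintuplet (5 notes) (five quintuplet sixteenths span one quarter) = 8; dotted whole rest = 48; a full sixteenth-note quintuplet (5 notes) (five quintuplet sixteenths span one quarter) = 8.
Sum: 1 + 3 + 8 + 48 + 8 = 68.
68 ÷ 4 = 17 beats.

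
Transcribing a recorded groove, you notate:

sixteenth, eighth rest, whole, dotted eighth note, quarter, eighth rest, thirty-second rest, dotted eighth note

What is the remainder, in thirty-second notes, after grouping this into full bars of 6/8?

15

One bar of 6/8 = 24 thirty-second notes.
Express everything in thirty-second notes: sixteenth = 2; eighth rest = 4; whole = 32; dotted eighth note = 6; quarter = 8; eighth rest = 4; thirty-second rest = 1; dotted eighth note = 6.
Adding: 2 + 4 + 32 + 6 + 8 + 4 + 1 + 6 = 63.
63 ÷ 24 = 2 complete bars with 15 thirty-second notes remaining.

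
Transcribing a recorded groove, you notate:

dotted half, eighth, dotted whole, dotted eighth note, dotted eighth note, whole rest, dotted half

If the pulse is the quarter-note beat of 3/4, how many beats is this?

One quarter-note beat = 4 sixteenth notes.
Express everything in sixteenth notes: dotted half = 12; eighth = 2; dotted whole = 24; dotted eighth note = 3; dotted eighth note = 3; whole rest = 16; dotted half = 12.
Altogether 12 + 2 + 24 + 3 + 3 + 16 + 12 = 72.
72 ÷ 4 = 18 beats.

18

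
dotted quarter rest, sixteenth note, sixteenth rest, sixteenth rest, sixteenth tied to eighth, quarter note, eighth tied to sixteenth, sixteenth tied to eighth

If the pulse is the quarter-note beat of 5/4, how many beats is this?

5.5

One quarter-note beat = 4 sixteenth notes.
Working in sixteenth notes: dotted quarter rest = 6; sixteenth note = 1; sixteenth rest = 1; sixteenth rest = 1; sixteenth tied to eighth (sixteenth + eighth) = 3; quarter note = 4; eighth tied to sixteenth (eighth + sixteenth) = 3; sixteenth tied to eighth (sixteenth + eighth) = 3.
Total: 6 + 1 + 1 + 1 + 3 + 4 + 3 + 3 = 22.
22 ÷ 4 = 5.5 beats.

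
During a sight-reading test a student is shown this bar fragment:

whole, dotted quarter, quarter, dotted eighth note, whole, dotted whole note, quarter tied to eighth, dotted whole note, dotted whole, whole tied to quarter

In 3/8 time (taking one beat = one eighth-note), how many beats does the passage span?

One eighth-note beat = 2 sixteenth notes.
Express everything in sixteenth notes: whole = 16; dotted quarter = 6; quarter = 4; dotted eighth note = 3; whole = 16; dotted whole note = 24; quarter tied to eighth (quarter + eighth) = 6; dotted whole note = 24; dotted whole = 24; whole tied to quarter (whole + quarter) = 20.
Altogether 16 + 6 + 4 + 3 + 16 + 24 + 6 + 24 + 24 + 20 = 143.
143 ÷ 2 = 71.5 beats.

71.5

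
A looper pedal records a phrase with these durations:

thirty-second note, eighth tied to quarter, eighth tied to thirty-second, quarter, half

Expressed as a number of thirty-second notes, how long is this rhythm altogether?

42

Express everything in thirty-second notes: thirty-second note = 1; eighth tied to quarter (eighth + quarter) = 12; eighth tied to thirty-second (eighth + thirty-second) = 5; quarter = 8; half = 16.
Total: 1 + 12 + 5 + 8 + 16 = 42 thirty-second notes.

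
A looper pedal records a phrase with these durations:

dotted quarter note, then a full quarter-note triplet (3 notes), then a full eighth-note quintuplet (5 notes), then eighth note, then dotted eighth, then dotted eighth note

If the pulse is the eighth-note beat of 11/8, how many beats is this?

15

One eighth-note beat = 2 sixteenth notes.
Each duration in sixteenth notes: dotted quarter note = 6; a full quarter-note triplet (3 notes) (three triplet quarters span one half) = 8; a full eighth-note quintuplet (5 notes) (five quintuplet eighths span one half) = 8; eighth note = 2; dotted eighth = 3; dotted eighth note = 3.
Total: 6 + 8 + 8 + 2 + 3 + 3 = 30.
30 ÷ 2 = 15 beats.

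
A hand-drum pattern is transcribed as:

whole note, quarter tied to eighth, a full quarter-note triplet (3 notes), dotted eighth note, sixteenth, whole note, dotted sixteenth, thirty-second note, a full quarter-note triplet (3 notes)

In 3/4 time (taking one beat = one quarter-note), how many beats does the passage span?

One quarter-note beat = 8 thirty-second notes.
Each duration in thirty-second notes: whole note = 32; quarter tied to eighth (quarter + eighth) = 12; a full quarter-note triplet (3 notes) (three triplet quarters span one half) = 16; dotted eighth note = 6; sixteenth = 2; whole note = 32; dotted sixteenth = 3; thirty-second note = 1; a full quarter-note triplet (3 notes) (three triplet quarters span one half) = 16.
Altogether 32 + 12 + 16 + 6 + 2 + 32 + 3 + 1 + 16 = 120.
120 ÷ 8 = 15 beats.

15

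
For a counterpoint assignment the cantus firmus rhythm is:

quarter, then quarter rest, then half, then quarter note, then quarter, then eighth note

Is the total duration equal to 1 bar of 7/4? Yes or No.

One bar of 7/4 = 14 eighth notes.
Convert each value to eighth notes: quarter = 2; quarter rest = 2; half = 4; quarter note = 2; quarter = 2; eighth note = 1.
Altogether 2 + 2 + 4 + 2 + 2 + 1 = 13.
13 falls short of 14, so the answer is No.

No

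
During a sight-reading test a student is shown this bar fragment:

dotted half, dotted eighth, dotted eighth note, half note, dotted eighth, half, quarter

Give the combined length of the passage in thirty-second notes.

82

Convert each value to thirty-second notes: dotted half = 24; dotted eighth = 6; dotted eighth note = 6; half note = 16; dotted eighth = 6; half = 16; quarter = 8.
Total: 24 + 6 + 6 + 16 + 6 + 16 + 8 = 82 thirty-second notes.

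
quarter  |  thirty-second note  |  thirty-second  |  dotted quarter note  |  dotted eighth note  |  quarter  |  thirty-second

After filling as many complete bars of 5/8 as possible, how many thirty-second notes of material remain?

One bar of 5/8 = 20 thirty-second notes.
Express everything in thirty-second notes: quarter = 8; thirty-second note = 1; thirty-second = 1; dotted quarter note = 12; dotted eighth note = 6; quarter = 8; thirty-second = 1.
Adding: 8 + 1 + 1 + 12 + 6 + 8 + 1 = 37.
37 ÷ 20 = 1 complete bar with 17 thirty-second notes remaining.

17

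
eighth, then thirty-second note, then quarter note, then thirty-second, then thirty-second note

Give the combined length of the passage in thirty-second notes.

Convert each value to thirty-second notes: eighth = 4; thirty-second note = 1; quarter note = 8; thirty-second = 1; thirty-second note = 1.
Sum: 4 + 1 + 8 + 1 + 1 = 15 thirty-second notes.

15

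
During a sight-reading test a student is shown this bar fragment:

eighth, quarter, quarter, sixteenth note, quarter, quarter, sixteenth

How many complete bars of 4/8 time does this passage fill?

One bar of 4/8 = 8 sixteenth notes.
Each duration in sixteenth notes: eighth = 2; quarter = 4; quarter = 4; sixteenth note = 1; quarter = 4; quarter = 4; sixteenth = 1.
Total: 2 + 4 + 4 + 1 + 4 + 4 + 1 = 20.
20 ÷ 8 = 2 complete bars with 4 left over.

2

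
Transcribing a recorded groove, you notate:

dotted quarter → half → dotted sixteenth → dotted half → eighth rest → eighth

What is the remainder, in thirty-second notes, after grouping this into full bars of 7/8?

7

One bar of 7/8 = 28 thirty-second notes.
Convert each value to thirty-second notes: dotted quarter = 12; half = 16; dotted sixteenth = 3; dotted half = 24; eighth rest = 4; eighth = 4.
Total: 12 + 16 + 3 + 24 + 4 + 4 = 63.
63 ÷ 28 = 2 complete bars with 7 thirty-second notes remaining.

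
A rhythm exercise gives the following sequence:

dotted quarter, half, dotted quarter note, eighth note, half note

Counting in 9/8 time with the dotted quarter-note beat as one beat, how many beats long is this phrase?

5

One dotted quarter-note beat = 3 eighth notes.
Convert each value to eighth notes: dotted quarter = 3; half = 4; dotted quarter note = 3; eighth note = 1; half note = 4.
Sum: 3 + 4 + 3 + 1 + 4 = 15.
15 ÷ 3 = 5 beats.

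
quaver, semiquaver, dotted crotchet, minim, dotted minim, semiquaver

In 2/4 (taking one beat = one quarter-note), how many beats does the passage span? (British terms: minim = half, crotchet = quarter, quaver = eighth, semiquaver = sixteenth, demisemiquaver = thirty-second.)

7.5

One quarter-note beat = 4 sixteenth notes.
In sixteenth notes: quaver = 2; semiquaver = 1; dotted crotchet = 6; minim = 8; dotted minim = 12; semiquaver = 1.
Sum: 2 + 1 + 6 + 8 + 12 + 1 = 30.
30 ÷ 4 = 7.5 beats.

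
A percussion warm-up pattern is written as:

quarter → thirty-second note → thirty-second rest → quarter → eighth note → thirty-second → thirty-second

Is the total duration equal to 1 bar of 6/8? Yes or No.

Yes

One bar of 6/8 = 24 thirty-second notes.
Convert each value to thirty-second notes: quarter = 8; thirty-second note = 1; thirty-second rest = 1; quarter = 8; eighth note = 4; thirty-second = 1; thirty-second = 1.
Adding: 8 + 1 + 1 + 8 + 4 + 1 + 1 = 24.
24 equals 24, so the answer is Yes.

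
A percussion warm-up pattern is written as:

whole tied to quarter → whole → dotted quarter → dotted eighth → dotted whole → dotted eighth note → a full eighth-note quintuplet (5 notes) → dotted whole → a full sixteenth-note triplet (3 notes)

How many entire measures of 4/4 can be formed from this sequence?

6

One bar of 4/4 = 16 sixteenth notes.
Working in sixteenth notes: whole tied to quarter (whole + quarter) = 20; whole = 16; dotted quarter = 6; dotted eighth = 3; dotted whole = 24; dotted eighth note = 3; a full eighth-note quintuplet (5 notes) (five quintuplet eighths span one half) = 8; dotted whole = 24; a full sixteenth-note triplet (3 notes) (three triplet sixteenths span one eighth) = 2.
Altogether 20 + 16 + 6 + 3 + 24 + 3 + 8 + 24 + 2 = 106.
106 ÷ 16 = 6 complete bars with 10 left over.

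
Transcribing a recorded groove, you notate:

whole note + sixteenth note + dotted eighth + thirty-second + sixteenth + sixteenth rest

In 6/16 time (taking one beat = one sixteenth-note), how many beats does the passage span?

22.5

One sixteenth-note beat = 2 thirty-second notes.
In thirty-second notes: whole note = 32; sixteenth note = 2; dotted eighth = 6; thirty-second = 1; sixteenth = 2; sixteenth rest = 2.
Adding: 32 + 2 + 6 + 1 + 2 + 2 = 45.
45 ÷ 2 = 22.5 beats.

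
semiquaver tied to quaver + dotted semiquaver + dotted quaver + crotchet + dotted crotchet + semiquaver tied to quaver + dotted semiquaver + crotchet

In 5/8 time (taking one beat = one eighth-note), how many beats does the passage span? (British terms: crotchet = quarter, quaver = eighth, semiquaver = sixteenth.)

One eighth-note beat = 4 thirty-second notes.
In thirty-second notes: semiquaver tied to quaver (semiquaver + quaver) = 6; dotted semiquaver = 3; dotted quaver = 6; crotchet = 8; dotted crotchet = 12; semiquaver tied to quaver (semiquaver + quaver) = 6; dotted semiquaver = 3; crotchet = 8.
Sum: 6 + 3 + 6 + 8 + 12 + 6 + 3 + 8 = 52.
52 ÷ 4 = 13 beats.

13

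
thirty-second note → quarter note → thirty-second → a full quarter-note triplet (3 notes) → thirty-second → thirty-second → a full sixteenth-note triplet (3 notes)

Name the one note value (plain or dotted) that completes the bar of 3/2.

The bar of 3/2 = 48 thirty-second notes.
Express everything in thirty-second notes: thirty-second note = 1; quarter note = 8; thirty-second = 1; a full quarter-note triplet (3 notes) (three triplet quarters span one half) = 16; thirty-second = 1; thirty-second = 1; a full sixteenth-note triplet (3 notes) (three triplet sixteenths span one eighth) = 4.
Total: 1 + 8 + 1 + 16 + 1 + 1 + 4 = 32.
Remaining: 48 − 32 = 16 thirty-second notes, which is a half note.

half note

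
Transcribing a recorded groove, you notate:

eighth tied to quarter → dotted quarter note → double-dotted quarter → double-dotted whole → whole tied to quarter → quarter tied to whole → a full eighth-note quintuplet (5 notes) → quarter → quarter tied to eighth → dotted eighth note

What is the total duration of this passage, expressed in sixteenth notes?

108

Convert each value to sixteenth notes: eighth tied to quarter (eighth + quarter) = 6; dotted quarter note = 6; double-dotted quarter = 7; double-dotted whole = 28; whole tied to quarter (whole + quarter) = 20; quarter tied to whole (quarter + whole) = 20; a full eighth-note quintuplet (5 notes) (five quintuplet eighths span one half) = 8; quarter = 4; quarter tied to eighth (quarter + eighth) = 6; dotted eighth note = 3.
Total: 6 + 6 + 7 + 28 + 20 + 20 + 8 + 4 + 6 + 3 = 108 sixteenth notes.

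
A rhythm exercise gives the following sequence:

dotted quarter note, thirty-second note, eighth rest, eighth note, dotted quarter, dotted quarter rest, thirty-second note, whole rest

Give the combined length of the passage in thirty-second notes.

78

In thirty-second notes: dotted quarter note = 12; thirty-second note = 1; eighth rest = 4; eighth note = 4; dotted quarter = 12; dotted quarter rest = 12; thirty-second note = 1; whole rest = 32.
Adding: 12 + 1 + 4 + 4 + 12 + 12 + 1 + 32 = 78 thirty-second notes.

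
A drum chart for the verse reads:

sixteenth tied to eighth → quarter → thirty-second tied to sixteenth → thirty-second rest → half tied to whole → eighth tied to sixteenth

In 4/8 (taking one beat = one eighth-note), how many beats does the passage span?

18

One eighth-note beat = 4 thirty-second notes.
Each duration in thirty-second notes: sixteenth tied to eighth (sixteenth + eighth) = 6; quarter = 8; thirty-second tied to sixteenth (thirty-second + sixteenth) = 3; thirty-second rest = 1; half tied to whole (half + whole) = 48; eighth tied to sixteenth (eighth + sixteenth) = 6.
Total: 6 + 8 + 3 + 1 + 48 + 6 = 72.
72 ÷ 4 = 18 beats.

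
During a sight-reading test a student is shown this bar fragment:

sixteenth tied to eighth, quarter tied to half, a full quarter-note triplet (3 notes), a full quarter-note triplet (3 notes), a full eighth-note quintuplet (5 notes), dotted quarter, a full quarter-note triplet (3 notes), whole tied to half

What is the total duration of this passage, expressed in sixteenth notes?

Each duration in sixteenth notes: sixteenth tied to eighth (sixteenth + eighth) = 3; quarter tied to half (quarter + half) = 12; a full quarter-note triplet (3 notes) (three triplet quarters span one half) = 8; a full quarter-note triplet (3 notes) (three triplet quarters span one half) = 8; a full eighth-note quintuplet (5 notes) (five quintuplet eighths span one half) = 8; dotted quarter = 6; a full quarter-note triplet (3 notes) (three triplet quarters span one half) = 8; whole tied to half (whole + half) = 24.
Altogether 3 + 12 + 8 + 8 + 8 + 6 + 8 + 24 = 77 sixteenth notes.

77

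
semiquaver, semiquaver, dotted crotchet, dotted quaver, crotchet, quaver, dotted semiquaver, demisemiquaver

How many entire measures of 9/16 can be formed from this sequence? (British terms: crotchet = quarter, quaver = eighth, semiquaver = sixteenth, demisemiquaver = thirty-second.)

One bar of 9/16 = 18 thirty-second notes.
Express everything in thirty-second notes: semiquaver = 2; semiquaver = 2; dotted crotchet = 12; dotted quaver = 6; crotchet = 8; quaver = 4; dotted semiquaver = 3; demisemiquaver = 1.
Altogether 2 + 2 + 12 + 6 + 8 + 4 + 3 + 1 = 38.
38 ÷ 18 = 2 complete bars with 2 left over.

2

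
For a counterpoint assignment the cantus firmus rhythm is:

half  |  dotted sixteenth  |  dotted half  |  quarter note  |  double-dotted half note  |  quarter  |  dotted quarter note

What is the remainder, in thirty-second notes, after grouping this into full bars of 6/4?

3

One bar of 6/4 = 48 thirty-second notes.
Express everything in thirty-second notes: half = 16; dotted sixteenth = 3; dotted half = 24; quarter note = 8; double-dotted half note = 28; quarter = 8; dotted quarter note = 12.
Total: 16 + 3 + 24 + 8 + 28 + 8 + 12 = 99.
99 ÷ 48 = 2 complete bars with 3 thirty-second notes remaining.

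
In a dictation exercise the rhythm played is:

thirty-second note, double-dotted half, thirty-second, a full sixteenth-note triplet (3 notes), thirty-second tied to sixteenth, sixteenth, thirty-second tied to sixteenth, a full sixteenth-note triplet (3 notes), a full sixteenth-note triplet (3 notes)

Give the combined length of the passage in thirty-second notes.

In thirty-second notes: thirty-second note = 1; double-dotted half = 28; thirty-second = 1; a full sixteenth-note triplet (3 notes) (three triplet sixteenths span one eighth) = 4; thirty-second tied to sixteenth (thirty-second + sixteenth) = 3; sixteenth = 2; thirty-second tied to sixteenth (thirty-second + sixteenth) = 3; a full sixteenth-note triplet (3 notes) (three triplet sixteenths span one eighth) = 4; a full sixteenth-note triplet (3 notes) (three triplet sixteenths span one eighth) = 4.
Total: 1 + 28 + 1 + 4 + 3 + 2 + 3 + 4 + 4 = 50 thirty-second notes.

50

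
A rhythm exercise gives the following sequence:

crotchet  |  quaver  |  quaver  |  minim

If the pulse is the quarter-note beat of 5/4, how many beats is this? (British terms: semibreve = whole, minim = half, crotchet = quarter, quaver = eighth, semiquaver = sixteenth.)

4

One quarter-note beat = 2 eighth notes.
Express everything in eighth notes: crotchet = 2; quaver = 1; quaver = 1; minim = 4.
Altogether 2 + 1 + 1 + 4 = 8.
8 ÷ 2 = 4 beats.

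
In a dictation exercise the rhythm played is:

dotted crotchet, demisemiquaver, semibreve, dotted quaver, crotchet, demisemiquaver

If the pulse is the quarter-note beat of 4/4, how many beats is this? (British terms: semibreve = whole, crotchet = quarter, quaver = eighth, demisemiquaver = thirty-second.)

7.5

One quarter-note beat = 8 thirty-second notes.
Convert each value to thirty-second notes: dotted crotchet = 12; demisemiquaver = 1; semibreve = 32; dotted quaver = 6; crotchet = 8; demisemiquaver = 1.
Adding: 12 + 1 + 32 + 6 + 8 + 1 = 60.
60 ÷ 8 = 7.5 beats.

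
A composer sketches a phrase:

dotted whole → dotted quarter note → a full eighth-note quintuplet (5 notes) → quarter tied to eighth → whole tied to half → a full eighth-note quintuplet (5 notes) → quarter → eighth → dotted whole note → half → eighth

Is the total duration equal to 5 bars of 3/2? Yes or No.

No

One bar of 3/2 = 12 eighth notes, so 5 bars = 60.
Convert each value to eighth notes: dotted whole = 12; dotted quarter note = 3; a full eighth-note quintuplet (5 notes) (five quintuplet eighths span one half) = 4; quarter tied to eighth (quarter + eighth) = 3; whole tied to half (whole + half) = 12; a full eighth-note quintuplet (5 notes) (five quintuplet eighths span one half) = 4; quarter = 2; eighth = 1; dotted whole note = 12; half = 4; eighth = 1.
Total: 12 + 3 + 4 + 3 + 12 + 4 + 2 + 1 + 12 + 4 + 1 = 58.
58 falls short of 60, so the answer is No.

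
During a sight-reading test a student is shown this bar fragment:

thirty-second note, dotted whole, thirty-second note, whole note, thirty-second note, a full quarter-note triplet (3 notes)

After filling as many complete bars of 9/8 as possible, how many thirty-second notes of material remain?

One bar of 9/8 = 36 thirty-second notes.
In thirty-second notes: thirty-second note = 1; dotted whole = 48; thirty-second note = 1; whole note = 32; thirty-second note = 1; a full quarter-note triplet (3 notes) (three triplet quarters span one half) = 16.
Total: 1 + 48 + 1 + 32 + 1 + 16 = 99.
99 ÷ 36 = 2 complete bars with 27 thirty-second notes remaining.

27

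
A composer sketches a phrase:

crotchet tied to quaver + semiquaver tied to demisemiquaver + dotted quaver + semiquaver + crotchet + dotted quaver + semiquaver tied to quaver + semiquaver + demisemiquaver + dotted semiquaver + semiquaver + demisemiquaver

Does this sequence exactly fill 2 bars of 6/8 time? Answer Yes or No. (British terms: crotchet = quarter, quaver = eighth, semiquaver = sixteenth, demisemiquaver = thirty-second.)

One bar of 6/8 = 24 thirty-second notes, so 2 bars = 48.
Working in thirty-second notes: crotchet tied to quaver (crotchet + quaver) = 12; semiquaver tied to demisemiquaver (semiquaver + demisemiquaver) = 3; dotted quaver = 6; semiquaver = 2; crotchet = 8; dotted quaver = 6; semiquaver tied to quaver (semiquaver + quaver) = 6; semiquaver = 2; demisemiquaver = 1; dotted semiquaver = 3; semiquaver = 2; demisemiquaver = 1.
Altogether 12 + 3 + 6 + 2 + 8 + 6 + 6 + 2 + 1 + 3 + 2 + 1 = 52.
52 exceeds 48, so the answer is No.

No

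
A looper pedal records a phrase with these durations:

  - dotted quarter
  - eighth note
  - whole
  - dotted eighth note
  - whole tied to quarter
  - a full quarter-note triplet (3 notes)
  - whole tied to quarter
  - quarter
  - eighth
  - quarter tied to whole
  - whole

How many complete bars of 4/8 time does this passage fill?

One bar of 4/8 = 8 sixteenth notes.
Convert each value to sixteenth notes: dotted quarter = 6; eighth note = 2; whole = 16; dotted eighth note = 3; whole tied to quarter (whole + quarter) = 20; a full quarter-note triplet (3 notes) (three triplet quarters span one half) = 8; whole tied to quarter (whole + quarter) = 20; quarter = 4; eighth = 2; quarter tied to whole (quarter + whole) = 20; whole = 16.
Total: 6 + 2 + 16 + 3 + 20 + 8 + 20 + 4 + 2 + 20 + 16 = 117.
117 ÷ 8 = 14 complete bars with 5 left over.

14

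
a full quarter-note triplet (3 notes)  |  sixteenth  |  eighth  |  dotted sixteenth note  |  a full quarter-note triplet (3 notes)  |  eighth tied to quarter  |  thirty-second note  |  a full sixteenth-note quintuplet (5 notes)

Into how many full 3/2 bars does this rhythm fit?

1

One bar of 3/2 = 48 thirty-second notes.
Each duration in thirty-second notes: a full quarter-note triplet (3 notes) (three triplet quarters span one half) = 16; sixteenth = 2; eighth = 4; dotted sixteenth note = 3; a full quarter-note triplet (3 notes) (three triplet quarters span one half) = 16; eighth tied to quarter (eighth + quarter) = 12; thirty-second note = 1; a full sixteenth-note quintuplet (5 notes) (five quintuplet sixteenths span one quarter) = 8.
Total: 16 + 2 + 4 + 3 + 16 + 12 + 1 + 8 = 62.
62 ÷ 48 = 1 complete bar with 14 left over.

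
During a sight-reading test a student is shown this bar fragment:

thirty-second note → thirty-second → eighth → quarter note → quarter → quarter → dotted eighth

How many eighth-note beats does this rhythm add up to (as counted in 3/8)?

One eighth-note beat = 4 thirty-second notes.
Express everything in thirty-second notes: thirty-second note = 1; thirty-second = 1; eighth = 4; quarter note = 8; quarter = 8; quarter = 8; dotted eighth = 6.
Adding: 1 + 1 + 4 + 8 + 8 + 8 + 6 = 36.
36 ÷ 4 = 9 beats.

9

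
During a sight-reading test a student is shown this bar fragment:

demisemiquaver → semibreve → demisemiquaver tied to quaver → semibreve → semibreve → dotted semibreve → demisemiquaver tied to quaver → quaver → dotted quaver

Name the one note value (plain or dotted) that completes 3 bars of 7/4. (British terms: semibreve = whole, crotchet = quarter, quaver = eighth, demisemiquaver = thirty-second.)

3 bars of 7/4 = 168 thirty-second notes.
Convert each value to thirty-second notes: demisemiquaver = 1; semibreve = 32; demisemiquaver tied to quaver (demisemiquaver + quaver) = 5; semibreve = 32; semibreve = 32; dotted semibreve = 48; demisemiquaver tied to quaver (demisemiquaver + quaver) = 5; quaver = 4; dotted quaver = 6.
Sum: 1 + 32 + 5 + 32 + 32 + 48 + 5 + 4 + 6 = 165.
Remaining: 168 − 165 = 3 thirty-second notes, which is a dotted sixteenth note.

dotted sixteenth note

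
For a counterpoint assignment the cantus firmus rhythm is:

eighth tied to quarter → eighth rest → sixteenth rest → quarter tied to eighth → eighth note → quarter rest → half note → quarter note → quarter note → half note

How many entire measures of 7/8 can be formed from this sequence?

3

One bar of 7/8 = 14 sixteenth notes.
Express everything in sixteenth notes: eighth tied to quarter (eighth + quarter) = 6; eighth rest = 2; sixteenth rest = 1; quarter tied to eighth (quarter + eighth) = 6; eighth note = 2; quarter rest = 4; half note = 8; quarter note = 4; quarter note = 4; half note = 8.
Adding: 6 + 2 + 1 + 6 + 2 + 4 + 8 + 4 + 4 + 8 = 45.
45 ÷ 14 = 3 complete bars with 3 left over.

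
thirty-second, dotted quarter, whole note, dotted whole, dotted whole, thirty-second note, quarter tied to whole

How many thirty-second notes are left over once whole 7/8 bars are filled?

One bar of 7/8 = 28 thirty-second notes.
In thirty-second notes: thirty-second = 1; dotted quarter = 12; whole note = 32; dotted whole = 48; dotted whole = 48; thirty-second note = 1; quarter tied to whole (quarter + whole) = 40.
Sum: 1 + 12 + 32 + 48 + 48 + 1 + 40 = 182.
182 ÷ 28 = 6 complete bars with 14 thirty-second notes remaining.

14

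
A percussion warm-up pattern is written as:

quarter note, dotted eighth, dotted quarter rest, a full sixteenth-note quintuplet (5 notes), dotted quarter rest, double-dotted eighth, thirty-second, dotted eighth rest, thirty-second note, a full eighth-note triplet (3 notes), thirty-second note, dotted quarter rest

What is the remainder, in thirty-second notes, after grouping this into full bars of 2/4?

2

One bar of 2/4 = 16 thirty-second notes.
Express everything in thirty-second notes: quarter note = 8; dotted eighth = 6; dotted quarter rest = 12; a full sixteenth-note quintuplet (5 notes) (five quintuplet sixteenths span one quarter) = 8; dotted quarter rest = 12; double-dotted eighth = 7; thirty-second = 1; dotted eighth rest = 6; thirty-second note = 1; a full eighth-note triplet (3 notes) (three triplet eighths span one quarter) = 8; thirty-second note = 1; dotted quarter rest = 12.
Adding: 8 + 6 + 12 + 8 + 12 + 7 + 1 + 6 + 1 + 8 + 1 + 12 = 82.
82 ÷ 16 = 5 complete bars with 2 thirty-second notes remaining.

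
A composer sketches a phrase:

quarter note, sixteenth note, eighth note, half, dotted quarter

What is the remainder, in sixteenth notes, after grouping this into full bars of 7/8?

One bar of 7/8 = 14 sixteenth notes.
Express everything in sixteenth notes: quarter note = 4; sixteenth note = 1; eighth note = 2; half = 8; dotted quarter = 6.
Total: 4 + 1 + 2 + 8 + 6 = 21.
21 ÷ 14 = 1 complete bar with 7 sixteenth notes remaining.

7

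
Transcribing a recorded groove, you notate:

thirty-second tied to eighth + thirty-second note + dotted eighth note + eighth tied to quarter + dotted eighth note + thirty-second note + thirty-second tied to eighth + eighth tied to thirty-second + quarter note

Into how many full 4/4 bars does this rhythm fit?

One bar of 4/4 = 32 thirty-second notes.
In thirty-second notes: thirty-second tied to eighth (thirty-second + eighth) = 5; thirty-second note = 1; dotted eighth note = 6; eighth tied to quarter (eighth + quarter) = 12; dotted eighth note = 6; thirty-second note = 1; thirty-second tied to eighth (thirty-second + eighth) = 5; eighth tied to thirty-second (eighth + thirty-second) = 5; quarter note = 8.
Adding: 5 + 1 + 6 + 12 + 6 + 1 + 5 + 5 + 8 = 49.
49 ÷ 32 = 1 complete bar with 17 left over.

1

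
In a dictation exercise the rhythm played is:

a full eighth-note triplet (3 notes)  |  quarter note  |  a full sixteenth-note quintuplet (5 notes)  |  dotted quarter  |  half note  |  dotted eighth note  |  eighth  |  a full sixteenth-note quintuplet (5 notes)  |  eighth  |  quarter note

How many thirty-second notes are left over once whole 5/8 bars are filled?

2

One bar of 5/8 = 10 sixteenth notes.
Each duration in sixteenth notes: a full eighth-note triplet (3 notes) (three triplet eighths span one quarter) = 4; quarter note = 4; a full sixteenth-note quintuplet (5 notes) (five quintuplet sixteenths span one quarter) = 4; dotted quarter = 6; half note = 8; dotted eighth note = 3; eighth = 2; a full sixteenth-note quintuplet (5 notes) (five quintuplet sixteenths span one quarter) = 4; eighth = 2; quarter note = 4.
Altogether 4 + 4 + 4 + 6 + 8 + 3 + 2 + 4 + 2 + 4 = 41.
41 ÷ 10 = 4 complete bars with 1 sixteenth note remaining = 2 thirty-second notes.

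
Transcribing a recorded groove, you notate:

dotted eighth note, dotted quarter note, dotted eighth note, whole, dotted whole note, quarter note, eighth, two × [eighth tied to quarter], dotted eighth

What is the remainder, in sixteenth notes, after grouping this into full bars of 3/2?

1

One bar of 3/2 = 24 sixteenth notes.
Convert each value to sixteenth notes: dotted eighth note = 3; dotted quarter note = 6; dotted eighth note = 3; whole = 16; dotted whole note = 24; quarter note = 4; eighth = 2; eighth tied to quarter (eighth + quarter) = 6; eighth tied to quarter (eighth + quarter) = 6; dotted eighth = 3.
Total: 3 + 6 + 3 + 16 + 24 + 4 + 2 + 6 + 6 + 3 = 73.
73 ÷ 24 = 3 complete bars with 1 sixteenth note remaining.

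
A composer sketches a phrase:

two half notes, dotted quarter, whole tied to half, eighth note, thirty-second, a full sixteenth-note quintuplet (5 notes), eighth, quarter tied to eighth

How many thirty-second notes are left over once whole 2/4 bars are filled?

One bar of 2/4 = 16 thirty-second notes.
Working in thirty-second notes: half note = 16; half note = 16; dotted quarter = 12; whole tied to half (whole + half) = 48; eighth note = 4; thirty-second = 1; a full sixteenth-note quintuplet (5 notes) (five quintuplet sixteenths span one quarter) = 8; eighth = 4; quarter tied to eighth (quarter + eighth) = 12.
Altogether 16 + 16 + 12 + 48 + 4 + 1 + 8 + 4 + 12 = 121.
121 ÷ 16 = 7 complete bars with 9 thirty-second notes remaining.

9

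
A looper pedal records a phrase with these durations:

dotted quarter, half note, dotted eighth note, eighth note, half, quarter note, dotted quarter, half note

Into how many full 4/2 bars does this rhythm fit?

One bar of 4/2 = 32 sixteenth notes.
Convert each value to sixteenth notes: dotted quarter = 6; half note = 8; dotted eighth note = 3; eighth note = 2; half = 8; quarter note = 4; dotted quarter = 6; half note = 8.
Sum: 6 + 8 + 3 + 2 + 8 + 4 + 6 + 8 = 45.
45 ÷ 32 = 1 complete bar with 13 left over.

1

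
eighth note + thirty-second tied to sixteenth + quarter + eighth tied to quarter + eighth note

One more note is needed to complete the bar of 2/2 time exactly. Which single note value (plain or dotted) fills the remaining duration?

thirty-second note

The bar of 2/2 = 32 thirty-second notes.
Convert each value to thirty-second notes: eighth note = 4; thirty-second tied to sixteenth (thirty-second + sixteenth) = 3; quarter = 8; eighth tied to quarter (eighth + quarter) = 12; eighth note = 4.
Altogether 4 + 3 + 8 + 12 + 4 = 31.
Remaining: 32 − 31 = 1 thirty-second note, which is a thirty-second note.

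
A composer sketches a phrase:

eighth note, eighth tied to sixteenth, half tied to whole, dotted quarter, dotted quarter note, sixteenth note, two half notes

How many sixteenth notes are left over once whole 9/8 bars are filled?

One bar of 9/8 = 18 sixteenth notes.
Express everything in sixteenth notes: eighth note = 2; eighth tied to sixteenth (eighth + sixteenth) = 3; half tied to whole (half + whole) = 24; dotted quarter = 6; dotted quarter note = 6; sixteenth note = 1; half note = 8; half note = 8.
Adding: 2 + 3 + 24 + 6 + 6 + 1 + 8 + 8 = 58.
58 ÷ 18 = 3 complete bars with 4 sixteenth notes remaining.

4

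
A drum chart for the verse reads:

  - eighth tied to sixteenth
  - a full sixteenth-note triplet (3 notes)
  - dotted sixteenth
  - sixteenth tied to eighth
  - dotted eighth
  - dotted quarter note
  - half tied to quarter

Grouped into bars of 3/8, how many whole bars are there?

One bar of 3/8 = 12 thirty-second notes.
In thirty-second notes: eighth tied to sixteenth (eighth + sixteenth) = 6; a full sixteenth-note triplet (3 notes) (three triplet sixteenths span one eighth) = 4; dotted sixteenth = 3; sixteenth tied to eighth (sixteenth + eighth) = 6; dotted eighth = 6; dotted quarter note = 12; half tied to quarter (half + quarter) = 24.
Altogether 6 + 4 + 3 + 6 + 6 + 12 + 24 = 61.
61 ÷ 12 = 5 complete bars with 1 left over.

5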